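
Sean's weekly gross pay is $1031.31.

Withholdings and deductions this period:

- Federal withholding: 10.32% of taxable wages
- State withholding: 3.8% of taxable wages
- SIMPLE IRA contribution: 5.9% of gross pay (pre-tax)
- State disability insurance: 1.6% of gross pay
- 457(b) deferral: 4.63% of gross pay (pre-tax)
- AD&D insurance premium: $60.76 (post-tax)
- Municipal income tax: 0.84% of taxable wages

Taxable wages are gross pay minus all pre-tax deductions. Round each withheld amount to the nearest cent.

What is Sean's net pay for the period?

$707.42

SIMPLE IRA contribution: $1031.31 × 0.059 = $60.85
457(b) deferral: $1031.31 × 0.0463 = $47.75
Pre-tax total = $60.85 + $47.75 = $108.60
Taxable wages = $1031.31 − $108.60 = $922.71
Municipal income tax: $922.71 × 0.0084 = $7.75
State withholding: $922.71 × 0.038 = $35.06
Federal withholding: $922.71 × 0.1032 = $95.22
State disability insurance: $1031.31 × 0.016 = $16.50
AD&D insurance premium: $60.76
Total deductions = $60.85 + $47.75 + $7.75 + $35.06 + $95.22 + $16.50 + $60.76 = $323.89
Net pay = $1031.31 − $323.89 = $707.42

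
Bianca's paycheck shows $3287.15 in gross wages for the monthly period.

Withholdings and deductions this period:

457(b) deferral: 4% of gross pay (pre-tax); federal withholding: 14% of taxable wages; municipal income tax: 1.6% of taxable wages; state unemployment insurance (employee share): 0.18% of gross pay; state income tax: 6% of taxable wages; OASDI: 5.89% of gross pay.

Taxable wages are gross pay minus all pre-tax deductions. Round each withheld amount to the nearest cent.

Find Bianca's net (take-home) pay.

457(b) deferral: $3287.15 × 0.04 = $131.49
Taxable wages = $3287.15 − $131.49 = $3155.66
Federal withholding: $3155.66 × 0.14 = $441.79
State income tax: $3155.66 × 0.06 = $189.34
Municipal income tax: $3155.66 × 0.016 = $50.49
OASDI: $3287.15 × 0.0589 = $193.61
State unemployment insurance (employee share): $3287.15 × 0.0018 = $5.92
Total deductions = $131.49 + $441.79 + $189.34 + $50.49 + $193.61 + $5.92 = $1012.64
Net pay = $3287.15 − $1012.64 = $2274.51

$2274.51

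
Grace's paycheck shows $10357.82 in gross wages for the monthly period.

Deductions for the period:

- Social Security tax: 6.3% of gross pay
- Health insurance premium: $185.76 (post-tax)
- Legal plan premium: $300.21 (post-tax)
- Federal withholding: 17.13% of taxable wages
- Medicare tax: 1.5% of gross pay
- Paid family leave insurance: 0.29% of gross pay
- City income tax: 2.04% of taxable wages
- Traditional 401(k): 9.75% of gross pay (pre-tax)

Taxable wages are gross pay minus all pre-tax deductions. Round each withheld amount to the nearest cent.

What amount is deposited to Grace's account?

Traditional 401(k): $10357.82 × 0.0975 = $1009.89
Taxable wages = $10357.82 − $1009.89 = $9347.93
Federal withholding: $9347.93 × 0.1713 = $1601.30
City income tax: $9347.93 × 0.0204 = $190.70
Medicare tax: $10357.82 × 0.015 = $155.37
Social Security tax: $10357.82 × 0.063 = $652.54
Paid family leave insurance: $10357.82 × 0.0029 = $30.04
Legal plan premium: $300.21
Health insurance premium: $185.76
Total deductions = $1009.89 + $1601.30 + $190.70 + $155.37 + $652.54 + $30.04 + $300.21 + $185.76 = $4125.81
Net pay = $10357.82 − $4125.81 = $6232.01

$6232.01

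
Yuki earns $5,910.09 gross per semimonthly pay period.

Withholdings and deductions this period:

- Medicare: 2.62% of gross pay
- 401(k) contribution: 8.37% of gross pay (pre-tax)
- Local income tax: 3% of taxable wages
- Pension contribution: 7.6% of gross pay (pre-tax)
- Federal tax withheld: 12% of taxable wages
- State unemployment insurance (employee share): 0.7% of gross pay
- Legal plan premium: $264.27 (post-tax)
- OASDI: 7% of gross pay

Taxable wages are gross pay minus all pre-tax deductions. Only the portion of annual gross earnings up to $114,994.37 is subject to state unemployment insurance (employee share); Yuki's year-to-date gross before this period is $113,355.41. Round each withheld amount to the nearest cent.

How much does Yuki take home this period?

401(k) contribution: $5,910.09 × 0.0837 = $494.67
Pension contribution: $5,910.09 × 0.076 = $449.17
Pre-tax total = $494.67 + $449.17 = $943.84
Taxable wages = $5,910.09 − $943.84 = $4,966.25
Federal tax withheld: $4,966.25 × 0.12 = $595.95
Local income tax: $4,966.25 × 0.03 = $148.99
OASDI: $5,910.09 × 0.07 = $413.71
State unemployment insurance (employee share): only $114,994.37 − $113,355.41 = $1,638.96 of this check is subject → $1,638.96 × 0.007 = $11.47
Medicare: $5,910.09 × 0.0262 = $154.84
Legal plan premium: $264.27
Total deductions = $494.67 + $449.17 + $595.95 + $148.99 + $413.71 + $11.47 + $154.84 + $264.27 = $2,533.07
Net pay = $5,910.09 − $2,533.07 = $3,377.02

$3,377.02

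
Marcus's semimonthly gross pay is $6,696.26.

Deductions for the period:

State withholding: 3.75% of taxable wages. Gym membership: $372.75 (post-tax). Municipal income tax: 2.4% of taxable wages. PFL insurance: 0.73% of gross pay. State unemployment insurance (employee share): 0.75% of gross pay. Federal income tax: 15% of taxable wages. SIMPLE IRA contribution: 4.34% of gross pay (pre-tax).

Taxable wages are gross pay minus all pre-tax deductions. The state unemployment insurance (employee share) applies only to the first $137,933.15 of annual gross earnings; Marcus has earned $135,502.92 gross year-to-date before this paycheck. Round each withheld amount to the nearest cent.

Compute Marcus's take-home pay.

SIMPLE IRA contribution: $6,696.26 × 0.0434 = $290.62
Taxable wages = $6,696.26 − $290.62 = $6,405.64
Federal income tax: $6,405.64 × 0.15 = $960.85
Municipal income tax: $6,405.64 × 0.024 = $153.74
State withholding: $6,405.64 × 0.0375 = $240.21
State unemployment insurance (employee share): only $137,933.15 − $135,502.92 = $2,430.23 of this check is subject → $2,430.23 × 0.0075 = $18.23
PFL insurance: $6,696.26 × 0.0073 = $48.88
Gym membership: $372.75
Total deductions = $290.62 + $960.85 + $153.74 + $240.21 + $18.23 + $48.88 + $372.75 = $2,085.28
Net pay = $6,696.26 − $2,085.28 = $4,610.98

$4,610.98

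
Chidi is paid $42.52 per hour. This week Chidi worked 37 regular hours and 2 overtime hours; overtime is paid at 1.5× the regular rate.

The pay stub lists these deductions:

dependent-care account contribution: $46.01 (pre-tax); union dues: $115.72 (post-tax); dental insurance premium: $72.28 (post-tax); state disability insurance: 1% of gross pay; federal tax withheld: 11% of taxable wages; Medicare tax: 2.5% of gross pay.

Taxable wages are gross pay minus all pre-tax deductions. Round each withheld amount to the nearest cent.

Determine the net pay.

$1225.23

Regular pay: 37 × $42.52 = $1573.24
Overtime pay: 2 × $42.52 × 1.5 = $127.56
Gross pay = $1573.24 + $127.56 = $1700.80
Dependent-care account contribution: $46.01
Taxable wages = $1700.80 − $46.01 = $1654.79
Federal tax withheld: $1654.79 × 0.11 = $182.03
Medicare tax: $1700.80 × 0.025 = $42.52
State disability insurance: $1700.80 × 0.01 = $17.01
Dental insurance premium: $72.28
Union dues: $115.72
Total deductions = $46.01 + $182.03 + $42.52 + $17.01 + $72.28 + $115.72 = $475.57
Net pay = $1700.80 − $475.57 = $1225.23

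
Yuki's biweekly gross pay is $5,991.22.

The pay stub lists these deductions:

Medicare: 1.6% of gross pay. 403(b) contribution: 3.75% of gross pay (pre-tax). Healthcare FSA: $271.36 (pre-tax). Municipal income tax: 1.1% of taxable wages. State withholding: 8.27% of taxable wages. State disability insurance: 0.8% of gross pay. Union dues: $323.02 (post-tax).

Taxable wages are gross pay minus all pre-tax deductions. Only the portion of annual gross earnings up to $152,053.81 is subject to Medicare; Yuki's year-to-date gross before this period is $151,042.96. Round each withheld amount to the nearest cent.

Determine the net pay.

$4,593.17

Healthcare FSA: $271.36
403(b) contribution: $5,991.22 × 0.0375 = $224.67
Pre-tax total = $271.36 + $224.67 = $496.03
Taxable wages = $5,991.22 − $496.03 = $5,495.19
Municipal income tax: $5,495.19 × 0.011 = $60.45
State withholding: $5,495.19 × 0.0827 = $454.45
State disability insurance: $5,991.22 × 0.008 = $47.93
Medicare: only $152,053.81 − $151,042.96 = $1,010.85 of this check is subject → $1,010.85 × 0.016 = $16.17
Union dues: $323.02
Total deductions = $271.36 + $224.67 + $60.45 + $454.45 + $47.93 + $16.17 + $323.02 = $1,398.05
Net pay = $5,991.22 − $1,398.05 = $4,593.17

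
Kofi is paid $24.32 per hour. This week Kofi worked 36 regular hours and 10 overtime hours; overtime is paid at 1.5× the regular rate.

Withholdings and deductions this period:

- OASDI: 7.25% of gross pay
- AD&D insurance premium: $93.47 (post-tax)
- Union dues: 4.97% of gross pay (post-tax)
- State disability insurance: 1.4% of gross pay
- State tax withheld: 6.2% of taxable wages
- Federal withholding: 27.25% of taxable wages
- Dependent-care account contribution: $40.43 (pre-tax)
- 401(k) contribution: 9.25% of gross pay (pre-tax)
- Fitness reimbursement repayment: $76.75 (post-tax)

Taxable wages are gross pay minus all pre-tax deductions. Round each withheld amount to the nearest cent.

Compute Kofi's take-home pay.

$383.03

Regular pay: 36 × $24.32 = $875.52
Overtime pay: 10 × $24.32 × 1.5 = $364.80
Gross pay = $875.52 + $364.80 = $1240.32
401(k) contribution: $1240.32 × 0.0925 = $114.73
Dependent-care account contribution: $40.43
Pre-tax total = $114.73 + $40.43 = $155.16
Taxable wages = $1240.32 − $155.16 = $1085.16
State tax withheld: $1085.16 × 0.062 = $67.28
Federal withholding: $1085.16 × 0.2725 = $295.71
State disability insurance: $1240.32 × 0.014 = $17.36
OASDI: $1240.32 × 0.0725 = $89.92
Fitness reimbursement repayment: $76.75
Union dues: $1240.32 × 0.0497 = $61.64
AD&D insurance premium: $93.47
Total deductions = $114.73 + $40.43 + $67.28 + $295.71 + $17.36 + $89.92 + $76.75 + $61.64 + $93.47 = $857.29
Net pay = $1240.32 − $857.29 = $383.03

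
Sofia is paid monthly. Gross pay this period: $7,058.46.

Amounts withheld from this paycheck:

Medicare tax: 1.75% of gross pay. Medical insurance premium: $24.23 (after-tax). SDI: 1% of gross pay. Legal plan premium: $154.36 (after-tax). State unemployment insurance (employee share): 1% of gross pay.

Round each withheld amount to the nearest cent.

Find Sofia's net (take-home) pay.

$6,615.19

Medicare tax: $7,058.46 × 0.0175 = $123.52
SDI: $7,058.46 × 0.01 = $70.58
State unemployment insurance (employee share): $7,058.46 × 0.01 = $70.58
Legal plan premium: $154.36
Medical insurance premium: $24.23
Total deductions = $123.52 + $70.58 + $70.58 + $154.36 + $24.23 = $443.27
Net pay = $7,058.46 − $443.27 = $6,615.19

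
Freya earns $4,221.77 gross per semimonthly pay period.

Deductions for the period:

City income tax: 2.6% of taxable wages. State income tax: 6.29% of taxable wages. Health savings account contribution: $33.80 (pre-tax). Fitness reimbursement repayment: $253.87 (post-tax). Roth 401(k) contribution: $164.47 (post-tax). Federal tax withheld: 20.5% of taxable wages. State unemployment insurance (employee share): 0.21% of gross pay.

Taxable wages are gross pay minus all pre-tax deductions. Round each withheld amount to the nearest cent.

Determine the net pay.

$2,529.92

Health savings account contribution: $33.80
Taxable wages = $4,221.77 − $33.80 = $4,187.97
City income tax: $4,187.97 × 0.026 = $108.89
Federal tax withheld: $4,187.97 × 0.205 = $858.53
State income tax: $4,187.97 × 0.0629 = $263.42
State unemployment insurance (employee share): $4,221.77 × 0.0021 = $8.87
Roth 401(k) contribution: $164.47
Fitness reimbursement repayment: $253.87
Total deductions = $33.80 + $108.89 + $858.53 + $263.42 + $8.87 + $164.47 + $253.87 = $1,691.85
Net pay = $4,221.77 − $1,691.85 = $2,529.92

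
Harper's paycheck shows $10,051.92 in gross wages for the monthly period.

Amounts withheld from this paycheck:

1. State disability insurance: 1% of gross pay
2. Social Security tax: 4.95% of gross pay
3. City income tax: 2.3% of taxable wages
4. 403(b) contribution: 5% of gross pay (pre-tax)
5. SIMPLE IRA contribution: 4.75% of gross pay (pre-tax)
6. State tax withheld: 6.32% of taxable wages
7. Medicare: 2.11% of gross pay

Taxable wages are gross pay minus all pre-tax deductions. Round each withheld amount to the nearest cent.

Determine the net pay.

403(b) contribution: $10,051.92 × 0.05 = $502.60
SIMPLE IRA contribution: $10,051.92 × 0.0475 = $477.47
Pre-tax total = $502.60 + $477.47 = $980.07
Taxable wages = $10,051.92 − $980.07 = $9,071.85
State tax withheld: $9,071.85 × 0.0632 = $573.34
City income tax: $9,071.85 × 0.023 = $208.65
Medicare: $10,051.92 × 0.0211 = $212.10
State disability insurance: $10,051.92 × 0.01 = $100.52
Social Security tax: $10,051.92 × 0.0495 = $497.57
Total deductions = $502.60 + $477.47 + $573.34 + $208.65 + $212.10 + $100.52 + $497.57 = $2,572.25
Net pay = $10,051.92 − $2,572.25 = $7,479.67

$7,479.67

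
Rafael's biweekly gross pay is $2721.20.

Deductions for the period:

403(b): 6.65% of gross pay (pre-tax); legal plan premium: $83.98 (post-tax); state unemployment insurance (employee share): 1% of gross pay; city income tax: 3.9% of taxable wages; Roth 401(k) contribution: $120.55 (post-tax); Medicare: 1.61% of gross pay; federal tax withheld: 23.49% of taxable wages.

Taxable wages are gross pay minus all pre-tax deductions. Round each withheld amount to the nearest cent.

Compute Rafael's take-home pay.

$1568.92

403(b): $2721.20 × 0.0665 = $180.96
Taxable wages = $2721.20 − $180.96 = $2540.24
City income tax: $2540.24 × 0.039 = $99.07
Federal tax withheld: $2540.24 × 0.2349 = $596.70
Medicare: $2721.20 × 0.0161 = $43.81
State unemployment insurance (employee share): $2721.20 × 0.01 = $27.21
Roth 401(k) contribution: $120.55
Legal plan premium: $83.98
Total deductions = $180.96 + $99.07 + $596.70 + $43.81 + $27.21 + $120.55 + $83.98 = $1152.28
Net pay = $2721.20 − $1152.28 = $1568.92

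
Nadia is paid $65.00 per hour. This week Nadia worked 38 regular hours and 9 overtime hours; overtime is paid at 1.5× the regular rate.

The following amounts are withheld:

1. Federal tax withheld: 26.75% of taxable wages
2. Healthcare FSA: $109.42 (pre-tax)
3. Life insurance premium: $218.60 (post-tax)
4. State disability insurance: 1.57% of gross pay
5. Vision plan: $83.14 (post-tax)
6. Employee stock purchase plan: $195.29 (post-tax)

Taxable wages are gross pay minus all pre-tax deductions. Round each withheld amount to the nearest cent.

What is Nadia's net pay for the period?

Regular pay: 38 × $65.00 = $2,470.00
Overtime pay: 9 × $65.00 × 1.5 = $877.50
Gross pay = $2,470.00 + $877.50 = $3,347.50
Healthcare FSA: $109.42
Taxable wages = $3,347.50 − $109.42 = $3,238.08
Federal tax withheld: $3,238.08 × 0.2675 = $866.19
State disability insurance: $3,347.50 × 0.0157 = $52.56
Vision plan: $83.14
Life insurance premium: $218.60
Employee stock purchase plan: $195.29
Total deductions = $109.42 + $866.19 + $52.56 + $83.14 + $218.60 + $195.29 = $1,525.20
Net pay = $3,347.50 − $1,525.20 = $1,822.30

$1,822.30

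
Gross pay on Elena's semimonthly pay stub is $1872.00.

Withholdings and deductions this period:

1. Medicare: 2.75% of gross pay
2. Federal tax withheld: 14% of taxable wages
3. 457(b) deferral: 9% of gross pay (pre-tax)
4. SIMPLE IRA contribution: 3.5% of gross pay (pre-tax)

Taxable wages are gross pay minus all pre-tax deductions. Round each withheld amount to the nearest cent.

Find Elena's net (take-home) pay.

457(b) deferral: $1872.00 × 0.09 = $168.48
SIMPLE IRA contribution: $1872.00 × 0.035 = $65.52
Pre-tax total = $168.48 + $65.52 = $234.00
Taxable wages = $1872.00 − $234.00 = $1638.00
Federal tax withheld: $1638.00 × 0.14 = $229.32
Medicare: $1872.00 × 0.0275 = $51.48
Total deductions = $168.48 + $65.52 + $229.32 + $51.48 = $514.80
Net pay = $1872.00 − $514.80 = $1357.20

$1357.20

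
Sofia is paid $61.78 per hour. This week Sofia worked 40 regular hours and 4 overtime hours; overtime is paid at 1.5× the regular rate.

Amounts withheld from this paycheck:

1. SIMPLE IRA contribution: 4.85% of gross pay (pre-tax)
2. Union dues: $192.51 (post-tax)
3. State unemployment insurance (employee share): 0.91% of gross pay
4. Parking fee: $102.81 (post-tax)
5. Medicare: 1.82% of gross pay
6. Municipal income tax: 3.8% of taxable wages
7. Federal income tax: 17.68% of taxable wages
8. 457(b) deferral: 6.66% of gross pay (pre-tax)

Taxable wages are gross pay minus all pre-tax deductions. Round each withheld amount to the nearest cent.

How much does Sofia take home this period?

$1601.71

Regular pay: 40 × $61.78 = $2471.20
Overtime pay: 4 × $61.78 × 1.5 = $370.68
Gross pay = $2471.20 + $370.68 = $2841.88
SIMPLE IRA contribution: $2841.88 × 0.0485 = $137.83
457(b) deferral: $2841.88 × 0.0666 = $189.27
Pre-tax total = $137.83 + $189.27 = $327.10
Taxable wages = $2841.88 − $327.10 = $2514.78
Federal income tax: $2514.78 × 0.1768 = $444.61
Municipal income tax: $2514.78 × 0.038 = $95.56
State unemployment insurance (employee share): $2841.88 × 0.0091 = $25.86
Medicare: $2841.88 × 0.0182 = $51.72
Union dues: $192.51
Parking fee: $102.81
Total deductions = $137.83 + $189.27 + $444.61 + $95.56 + $25.86 + $51.72 + $192.51 + $102.81 = $1240.17
Net pay = $2841.88 − $1240.17 = $1601.71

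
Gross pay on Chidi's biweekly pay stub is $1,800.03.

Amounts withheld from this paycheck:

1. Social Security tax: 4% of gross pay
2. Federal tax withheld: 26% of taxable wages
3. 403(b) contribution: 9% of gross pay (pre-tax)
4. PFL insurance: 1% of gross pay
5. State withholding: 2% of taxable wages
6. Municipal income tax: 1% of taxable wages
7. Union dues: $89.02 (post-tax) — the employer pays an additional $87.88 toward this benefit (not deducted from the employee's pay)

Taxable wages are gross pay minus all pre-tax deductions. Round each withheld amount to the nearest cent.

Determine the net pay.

$983.98

403(b) contribution: $1,800.03 × 0.09 = $162.00
Taxable wages = $1,800.03 − $162.00 = $1,638.03
Federal tax withheld: $1,638.03 × 0.26 = $425.89
State withholding: $1,638.03 × 0.02 = $32.76
Municipal income tax: $1,638.03 × 0.01 = $16.38
PFL insurance: $1,800.03 × 0.01 = $18.00
Social Security tax: $1,800.03 × 0.04 = $72.00
Union dues: $89.02
(Employer's $87.88 toward union dues is not withheld from the employee.)
Total deductions = $162.00 + $425.89 + $32.76 + $16.38 + $18.00 + $72.00 + $89.02 = $816.05
Net pay = $1,800.03 − $816.05 = $983.98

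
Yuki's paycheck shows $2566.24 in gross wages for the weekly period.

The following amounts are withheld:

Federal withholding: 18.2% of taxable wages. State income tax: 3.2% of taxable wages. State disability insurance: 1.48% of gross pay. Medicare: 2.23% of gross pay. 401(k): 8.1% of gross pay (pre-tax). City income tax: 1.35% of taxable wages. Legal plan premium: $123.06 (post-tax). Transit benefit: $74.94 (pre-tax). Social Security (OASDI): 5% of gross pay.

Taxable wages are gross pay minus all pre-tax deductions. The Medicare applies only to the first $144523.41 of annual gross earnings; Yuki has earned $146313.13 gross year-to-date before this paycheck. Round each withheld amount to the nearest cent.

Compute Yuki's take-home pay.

Transit benefit: $74.94
401(k): $2566.24 × 0.081 = $207.87
Pre-tax total = $74.94 + $207.87 = $282.81
Taxable wages = $2566.24 − $282.81 = $2283.43
Federal withholding: $2283.43 × 0.182 = $415.58
State income tax: $2283.43 × 0.032 = $73.07
City income tax: $2283.43 × 0.0135 = $30.83
Medicare: annual cap $144523.41 already reached (YTD $146313.13), so $0.00
Social Security (OASDI): $2566.24 × 0.05 = $128.31
State disability insurance: $2566.24 × 0.0148 = $37.98
Legal plan premium: $123.06
Total deductions = $74.94 + $207.87 + $415.58 + $73.07 + $30.83 + $0.00 + $128.31 + $37.98 + $123.06 = $1091.64
Net pay = $2566.24 − $1091.64 = $1474.60

$1474.60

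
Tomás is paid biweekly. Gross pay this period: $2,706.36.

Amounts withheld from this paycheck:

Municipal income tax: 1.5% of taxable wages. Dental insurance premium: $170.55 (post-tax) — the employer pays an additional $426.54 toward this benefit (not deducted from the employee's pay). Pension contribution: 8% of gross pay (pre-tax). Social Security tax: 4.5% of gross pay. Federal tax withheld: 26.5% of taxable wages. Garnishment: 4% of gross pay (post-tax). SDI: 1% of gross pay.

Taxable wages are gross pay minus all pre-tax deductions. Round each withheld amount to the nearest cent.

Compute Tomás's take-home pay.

Pension contribution: $2,706.36 × 0.08 = $216.51
Taxable wages = $2,706.36 − $216.51 = $2,489.85
Federal tax withheld: $2,489.85 × 0.265 = $659.81
Municipal income tax: $2,489.85 × 0.015 = $37.35
Social Security tax: $2,706.36 × 0.045 = $121.79
SDI: $2,706.36 × 0.01 = $27.06
Garnishment: $2,706.36 × 0.04 = $108.25
Dental insurance premium: $170.55
(Employer's $426.54 toward dental insurance premium is not withheld from the employee.)
Total deductions = $216.51 + $659.81 + $37.35 + $121.79 + $27.06 + $108.25 + $170.55 = $1,341.32
Net pay = $2,706.36 − $1,341.32 = $1,365.04

$1,365.04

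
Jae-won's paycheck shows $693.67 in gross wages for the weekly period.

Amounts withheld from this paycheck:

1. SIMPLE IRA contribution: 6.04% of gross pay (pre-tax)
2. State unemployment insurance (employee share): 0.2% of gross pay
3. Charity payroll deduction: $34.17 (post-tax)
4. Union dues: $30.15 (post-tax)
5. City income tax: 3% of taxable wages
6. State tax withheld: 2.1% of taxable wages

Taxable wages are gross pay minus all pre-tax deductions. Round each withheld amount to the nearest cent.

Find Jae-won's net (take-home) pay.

SIMPLE IRA contribution: $693.67 × 0.0604 = $41.90
Taxable wages = $693.67 − $41.90 = $651.77
City income tax: $651.77 × 0.03 = $19.55
State tax withheld: $651.77 × 0.021 = $13.69
State unemployment insurance (employee share): $693.67 × 0.002 = $1.39
Charity payroll deduction: $34.17
Union dues: $30.15
Total deductions = $41.90 + $19.55 + $13.69 + $1.39 + $34.17 + $30.15 = $140.85
Net pay = $693.67 − $140.85 = $552.82

$552.82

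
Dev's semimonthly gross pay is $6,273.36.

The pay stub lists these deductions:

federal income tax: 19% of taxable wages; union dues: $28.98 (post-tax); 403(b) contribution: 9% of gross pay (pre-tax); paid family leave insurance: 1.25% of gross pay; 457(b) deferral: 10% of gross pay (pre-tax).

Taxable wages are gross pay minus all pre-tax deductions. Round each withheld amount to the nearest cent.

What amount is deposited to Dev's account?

457(b) deferral: $6,273.36 × 0.1 = $627.34
403(b) contribution: $6,273.36 × 0.09 = $564.60
Pre-tax total = $627.34 + $564.60 = $1,191.94
Taxable wages = $6,273.36 − $1,191.94 = $5,081.42
Federal income tax: $5,081.42 × 0.19 = $965.47
Paid family leave insurance: $6,273.36 × 0.0125 = $78.42
Union dues: $28.98
Total deductions = $627.34 + $564.60 + $965.47 + $78.42 + $28.98 = $2,264.81
Net pay = $6,273.36 − $2,264.81 = $4,008.55

$4,008.55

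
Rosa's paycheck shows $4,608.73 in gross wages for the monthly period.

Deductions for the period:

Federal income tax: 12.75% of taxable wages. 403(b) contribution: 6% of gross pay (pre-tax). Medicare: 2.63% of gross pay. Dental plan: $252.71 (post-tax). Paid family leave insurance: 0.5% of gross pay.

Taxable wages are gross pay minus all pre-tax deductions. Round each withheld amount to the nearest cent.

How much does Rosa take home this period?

$3,382.89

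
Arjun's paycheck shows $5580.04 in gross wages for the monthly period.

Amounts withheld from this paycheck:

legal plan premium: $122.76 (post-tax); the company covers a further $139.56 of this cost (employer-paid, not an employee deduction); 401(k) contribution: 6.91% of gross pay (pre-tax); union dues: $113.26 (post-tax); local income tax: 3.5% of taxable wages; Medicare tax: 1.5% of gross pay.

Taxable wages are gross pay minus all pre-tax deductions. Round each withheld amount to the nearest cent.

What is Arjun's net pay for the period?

$4692.93

401(k) contribution: $5580.04 × 0.0691 = $385.58
Taxable wages = $5580.04 − $385.58 = $5194.46
Local income tax: $5194.46 × 0.035 = $181.81
Medicare tax: $5580.04 × 0.015 = $83.70
Union dues: $113.26
Legal plan premium: $122.76
(Employer's $139.56 toward legal plan premium is not withheld from the employee.)
Total deductions = $385.58 + $181.81 + $83.70 + $113.26 + $122.76 = $887.11
Net pay = $5580.04 − $887.11 = $4692.93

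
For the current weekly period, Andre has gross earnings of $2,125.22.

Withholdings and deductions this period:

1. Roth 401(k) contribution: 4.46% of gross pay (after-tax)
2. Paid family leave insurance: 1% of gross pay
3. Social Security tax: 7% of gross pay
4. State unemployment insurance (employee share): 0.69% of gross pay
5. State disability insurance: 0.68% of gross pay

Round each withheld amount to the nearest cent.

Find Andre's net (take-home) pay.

$1,831.31

State disability insurance: $2,125.22 × 0.0068 = $14.45
Paid family leave insurance: $2,125.22 × 0.01 = $21.25
State unemployment insurance (employee share): $2,125.22 × 0.0069 = $14.66
Social Security tax: $2,125.22 × 0.07 = $148.77
Roth 401(k) contribution: $2,125.22 × 0.0446 = $94.78
Total deductions = $14.45 + $21.25 + $14.66 + $148.77 + $94.78 = $293.91
Net pay = $2,125.22 − $293.91 = $1,831.31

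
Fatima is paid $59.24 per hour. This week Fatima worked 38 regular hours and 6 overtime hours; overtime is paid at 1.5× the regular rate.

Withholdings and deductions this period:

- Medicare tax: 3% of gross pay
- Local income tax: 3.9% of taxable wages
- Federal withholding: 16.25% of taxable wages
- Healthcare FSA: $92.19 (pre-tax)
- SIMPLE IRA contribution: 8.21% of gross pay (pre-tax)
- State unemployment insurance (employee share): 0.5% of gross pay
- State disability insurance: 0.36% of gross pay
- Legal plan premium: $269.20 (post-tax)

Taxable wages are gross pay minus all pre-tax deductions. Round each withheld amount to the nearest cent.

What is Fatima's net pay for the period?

Regular pay: 38 × $59.24 = $2,251.12
Overtime pay: 6 × $59.24 × 1.5 = $533.16
Gross pay = $2,251.12 + $533.16 = $2,784.28
SIMPLE IRA contribution: $2,784.28 × 0.0821 = $228.59
Healthcare FSA: $92.19
Pre-tax total = $228.59 + $92.19 = $320.78
Taxable wages = $2,784.28 − $320.78 = $2,463.50
Federal withholding: $2,463.50 × 0.1625 = $400.32
Local income tax: $2,463.50 × 0.039 = $96.08
State unemployment insurance (employee share): $2,784.28 × 0.005 = $13.92
State disability insurance: $2,784.28 × 0.0036 = $10.02
Medicare tax: $2,784.28 × 0.03 = $83.53
Legal plan premium: $269.20
Total deductions = $228.59 + $92.19 + $400.32 + $96.08 + $13.92 + $10.02 + $83.53 + $269.20 = $1,193.85
Net pay = $2,784.28 − $1,193.85 = $1,590.43

$1,590.43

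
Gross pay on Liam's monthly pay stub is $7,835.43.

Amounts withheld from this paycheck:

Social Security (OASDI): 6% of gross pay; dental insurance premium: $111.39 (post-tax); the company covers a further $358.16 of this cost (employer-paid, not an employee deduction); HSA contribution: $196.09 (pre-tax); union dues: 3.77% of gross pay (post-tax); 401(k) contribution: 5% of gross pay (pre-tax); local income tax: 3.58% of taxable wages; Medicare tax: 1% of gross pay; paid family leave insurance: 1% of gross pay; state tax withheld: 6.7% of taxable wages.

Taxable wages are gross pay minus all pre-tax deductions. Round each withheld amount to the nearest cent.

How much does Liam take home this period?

$5,468.90

HSA contribution: $196.09
401(k) contribution: $7,835.43 × 0.05 = $391.77
Pre-tax total = $196.09 + $391.77 = $587.86
Taxable wages = $7,835.43 − $587.86 = $7,247.57
State tax withheld: $7,247.57 × 0.067 = $485.59
Local income tax: $7,247.57 × 0.0358 = $259.46
Medicare tax: $7,835.43 × 0.01 = $78.35
Paid family leave insurance: $7,835.43 × 0.01 = $78.35
Social Security (OASDI): $7,835.43 × 0.06 = $470.13
Union dues: $7,835.43 × 0.0377 = $295.40
Dental insurance premium: $111.39
(Employer's $358.16 toward dental insurance premium is not withheld from the employee.)
Total deductions = $196.09 + $391.77 + $485.59 + $259.46 + $78.35 + $78.35 + $470.13 + $295.40 + $111.39 = $2,366.53
Net pay = $7,835.43 − $2,366.53 = $5,468.90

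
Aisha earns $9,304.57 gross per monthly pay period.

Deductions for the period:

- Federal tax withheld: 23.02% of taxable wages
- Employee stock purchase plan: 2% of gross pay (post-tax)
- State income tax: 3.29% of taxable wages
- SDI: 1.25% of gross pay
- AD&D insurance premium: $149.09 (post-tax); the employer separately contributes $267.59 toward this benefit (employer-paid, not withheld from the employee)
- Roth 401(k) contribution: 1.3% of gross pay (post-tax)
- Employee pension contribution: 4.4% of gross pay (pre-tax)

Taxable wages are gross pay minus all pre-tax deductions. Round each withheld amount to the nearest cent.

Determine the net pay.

$5,982.40

Employee pension contribution: $9,304.57 × 0.044 = $409.40
Taxable wages = $9,304.57 − $409.40 = $8,895.17
Federal tax withheld: $8,895.17 × 0.2302 = $2,047.67
State income tax: $8,895.17 × 0.0329 = $292.65
SDI: $9,304.57 × 0.0125 = $116.31
Roth 401(k) contribution: $9,304.57 × 0.013 = $120.96
Employee stock purchase plan: $9,304.57 × 0.02 = $186.09
AD&D insurance premium: $149.09
(Employer's $267.59 toward AD&D insurance premium is not withheld from the employee.)
Total deductions = $409.40 + $2,047.67 + $292.65 + $116.31 + $120.96 + $186.09 + $149.09 = $3,322.17
Net pay = $9,304.57 − $3,322.17 = $5,982.40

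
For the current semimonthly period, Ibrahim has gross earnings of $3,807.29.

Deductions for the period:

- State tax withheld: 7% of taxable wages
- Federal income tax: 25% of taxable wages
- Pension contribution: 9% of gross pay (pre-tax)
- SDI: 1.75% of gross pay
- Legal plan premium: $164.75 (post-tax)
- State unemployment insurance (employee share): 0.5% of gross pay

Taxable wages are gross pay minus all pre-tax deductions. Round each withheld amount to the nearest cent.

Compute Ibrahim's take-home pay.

Pension contribution: $3,807.29 × 0.09 = $342.66
Taxable wages = $3,807.29 − $342.66 = $3,464.63
Federal income tax: $3,464.63 × 0.25 = $866.16
State tax withheld: $3,464.63 × 0.07 = $242.52
SDI: $3,807.29 × 0.0175 = $66.63
State unemployment insurance (employee share): $3,807.29 × 0.005 = $19.04
Legal plan premium: $164.75
Total deductions = $342.66 + $866.16 + $242.52 + $66.63 + $19.04 + $164.75 = $1,701.76
Net pay = $3,807.29 − $1,701.76 = $2,105.53

$2,105.53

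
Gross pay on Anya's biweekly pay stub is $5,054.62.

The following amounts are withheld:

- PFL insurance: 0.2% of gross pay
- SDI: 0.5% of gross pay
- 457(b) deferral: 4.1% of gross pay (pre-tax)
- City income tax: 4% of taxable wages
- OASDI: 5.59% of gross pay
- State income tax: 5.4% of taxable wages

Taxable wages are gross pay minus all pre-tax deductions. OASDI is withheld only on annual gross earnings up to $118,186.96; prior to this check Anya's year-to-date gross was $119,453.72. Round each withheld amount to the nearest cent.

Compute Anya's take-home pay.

$4,356.34

457(b) deferral: $5,054.62 × 0.041 = $207.24
Taxable wages = $5,054.62 − $207.24 = $4,847.38
City income tax: $4,847.38 × 0.04 = $193.90
State income tax: $4,847.38 × 0.054 = $261.76
PFL insurance: $5,054.62 × 0.002 = $10.11
OASDI: annual cap $118,186.96 already reached (YTD $119,453.72), so $0.00
SDI: $5,054.62 × 0.005 = $25.27
Total deductions = $207.24 + $193.90 + $261.76 + $10.11 + $0.00 + $25.27 = $698.28
Net pay = $5,054.62 − $698.28 = $4,356.34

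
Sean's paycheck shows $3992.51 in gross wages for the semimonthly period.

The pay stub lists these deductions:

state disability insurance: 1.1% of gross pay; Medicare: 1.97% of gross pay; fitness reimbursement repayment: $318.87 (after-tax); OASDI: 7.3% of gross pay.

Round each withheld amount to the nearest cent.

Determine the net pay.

$3259.62

OASDI: $3992.51 × 0.073 = $291.45
Medicare: $3992.51 × 0.0197 = $78.65
State disability insurance: $3992.51 × 0.011 = $43.92
Fitness reimbursement repayment: $318.87
Total deductions = $291.45 + $78.65 + $43.92 + $318.87 = $732.89
Net pay = $3992.51 − $732.89 = $3259.62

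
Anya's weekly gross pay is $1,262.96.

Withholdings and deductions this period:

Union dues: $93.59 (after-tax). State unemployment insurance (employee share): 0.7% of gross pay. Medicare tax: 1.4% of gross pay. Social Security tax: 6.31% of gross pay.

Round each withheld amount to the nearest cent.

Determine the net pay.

$1,063.16

Medicare tax: $1,262.96 × 0.014 = $17.68
State unemployment insurance (employee share): $1,262.96 × 0.007 = $8.84
Social Security tax: $1,262.96 × 0.0631 = $79.69
Union dues: $93.59
Total deductions = $17.68 + $8.84 + $79.69 + $93.59 = $199.80
Net pay = $1,262.96 − $199.80 = $1,063.16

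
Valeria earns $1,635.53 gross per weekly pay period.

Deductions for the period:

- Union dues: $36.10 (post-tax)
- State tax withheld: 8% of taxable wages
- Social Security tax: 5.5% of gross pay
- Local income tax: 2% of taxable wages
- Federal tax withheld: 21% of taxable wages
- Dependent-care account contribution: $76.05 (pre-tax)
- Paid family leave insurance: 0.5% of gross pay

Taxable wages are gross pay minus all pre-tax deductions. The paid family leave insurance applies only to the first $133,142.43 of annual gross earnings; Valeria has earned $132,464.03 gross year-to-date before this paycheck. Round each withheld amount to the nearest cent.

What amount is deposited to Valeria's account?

Dependent-care account contribution: $76.05
Taxable wages = $1,635.53 − $76.05 = $1,559.48
State tax withheld: $1,559.48 × 0.08 = $124.76
Federal tax withheld: $1,559.48 × 0.21 = $327.49
Local income tax: $1,559.48 × 0.02 = $31.19
Paid family leave insurance: only $133,142.43 − $132,464.03 = $678.40 of this check is subject → $678.40 × 0.005 = $3.39
Social Security tax: $1,635.53 × 0.055 = $89.95
Union dues: $36.10
Total deductions = $76.05 + $124.76 + $327.49 + $31.19 + $3.39 + $89.95 + $36.10 = $688.93
Net pay = $1,635.53 − $688.93 = $946.60

$946.60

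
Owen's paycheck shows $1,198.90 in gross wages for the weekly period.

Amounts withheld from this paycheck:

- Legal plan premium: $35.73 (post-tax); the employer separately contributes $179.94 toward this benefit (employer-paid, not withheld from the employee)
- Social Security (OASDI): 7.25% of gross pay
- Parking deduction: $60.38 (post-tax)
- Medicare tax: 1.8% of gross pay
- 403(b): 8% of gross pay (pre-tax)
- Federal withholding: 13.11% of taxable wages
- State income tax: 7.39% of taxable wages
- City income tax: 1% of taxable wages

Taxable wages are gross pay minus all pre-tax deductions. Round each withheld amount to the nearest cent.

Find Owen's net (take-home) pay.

$661.24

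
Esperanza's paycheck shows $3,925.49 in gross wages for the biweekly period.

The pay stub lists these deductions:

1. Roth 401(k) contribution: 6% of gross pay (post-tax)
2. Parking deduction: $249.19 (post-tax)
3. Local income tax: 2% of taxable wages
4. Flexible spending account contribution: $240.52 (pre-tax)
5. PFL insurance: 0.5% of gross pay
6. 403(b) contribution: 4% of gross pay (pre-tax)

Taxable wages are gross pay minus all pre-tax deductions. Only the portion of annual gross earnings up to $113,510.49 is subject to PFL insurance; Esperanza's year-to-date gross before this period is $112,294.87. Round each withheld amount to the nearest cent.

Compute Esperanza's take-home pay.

403(b) contribution: $3,925.49 × 0.04 = $157.02
Flexible spending account contribution: $240.52
Pre-tax total = $157.02 + $240.52 = $397.54
Taxable wages = $3,925.49 − $397.54 = $3,527.95
Local income tax: $3,527.95 × 0.02 = $70.56
PFL insurance: only $113,510.49 − $112,294.87 = $1,215.62 of this check is subject → $1,215.62 × 0.005 = $6.08
Roth 401(k) contribution: $3,925.49 × 0.06 = $235.53
Parking deduction: $249.19
Total deductions = $157.02 + $240.52 + $70.56 + $6.08 + $235.53 + $249.19 = $958.90
Net pay = $3,925.49 − $958.90 = $2,966.59

$2,966.59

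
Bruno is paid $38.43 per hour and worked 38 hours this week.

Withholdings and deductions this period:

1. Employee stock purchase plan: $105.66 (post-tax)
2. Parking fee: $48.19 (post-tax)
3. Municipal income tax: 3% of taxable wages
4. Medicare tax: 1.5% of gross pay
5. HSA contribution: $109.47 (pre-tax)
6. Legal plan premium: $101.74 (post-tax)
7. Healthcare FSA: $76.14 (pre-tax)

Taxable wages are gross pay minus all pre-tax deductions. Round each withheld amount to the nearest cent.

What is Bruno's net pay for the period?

Gross pay: 38 × $38.43 = $1,460.34
HSA contribution: $109.47
Healthcare FSA: $76.14
Pre-tax total = $109.47 + $76.14 = $185.61
Taxable wages = $1,460.34 − $185.61 = $1,274.73
Municipal income tax: $1,274.73 × 0.03 = $38.24
Medicare tax: $1,460.34 × 0.015 = $21.91
Legal plan premium: $101.74
Employee stock purchase plan: $105.66
Parking fee: $48.19
Total deductions = $109.47 + $76.14 + $38.24 + $21.91 + $101.74 + $105.66 + $48.19 = $501.35
Net pay = $1,460.34 − $501.35 = $958.99

$958.99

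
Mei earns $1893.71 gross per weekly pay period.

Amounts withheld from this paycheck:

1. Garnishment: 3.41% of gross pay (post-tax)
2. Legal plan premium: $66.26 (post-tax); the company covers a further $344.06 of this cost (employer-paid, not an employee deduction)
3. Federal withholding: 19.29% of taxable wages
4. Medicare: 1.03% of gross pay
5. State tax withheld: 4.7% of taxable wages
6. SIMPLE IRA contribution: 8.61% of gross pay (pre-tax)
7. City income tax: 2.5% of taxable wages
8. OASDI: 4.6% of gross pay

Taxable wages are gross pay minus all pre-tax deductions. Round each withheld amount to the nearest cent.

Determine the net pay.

SIMPLE IRA contribution: $1893.71 × 0.0861 = $163.05
Taxable wages = $1893.71 − $163.05 = $1730.66
City income tax: $1730.66 × 0.025 = $43.27
State tax withheld: $1730.66 × 0.047 = $81.34
Federal withholding: $1730.66 × 0.1929 = $333.84
Medicare: $1893.71 × 0.0103 = $19.51
OASDI: $1893.71 × 0.046 = $87.11
Garnishment: $1893.71 × 0.0341 = $64.58
Legal plan premium: $66.26
(Employer's $344.06 toward legal plan premium is not withheld from the employee.)
Total deductions = $163.05 + $43.27 + $81.34 + $333.84 + $19.51 + $87.11 + $64.58 + $66.26 = $858.96
Net pay = $1893.71 − $858.96 = $1034.75

$1034.75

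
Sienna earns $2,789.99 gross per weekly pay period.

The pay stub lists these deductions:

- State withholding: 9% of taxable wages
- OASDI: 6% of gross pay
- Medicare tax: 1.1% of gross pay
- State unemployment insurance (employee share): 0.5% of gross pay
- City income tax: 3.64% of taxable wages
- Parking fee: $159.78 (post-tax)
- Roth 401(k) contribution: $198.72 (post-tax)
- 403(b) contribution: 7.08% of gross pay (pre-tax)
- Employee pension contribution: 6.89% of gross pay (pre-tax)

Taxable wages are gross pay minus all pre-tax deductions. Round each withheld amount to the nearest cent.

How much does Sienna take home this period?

Employee pension contribution: $2,789.99 × 0.0689 = $192.23
403(b) contribution: $2,789.99 × 0.0708 = $197.53
Pre-tax total = $192.23 + $197.53 = $389.76
Taxable wages = $2,789.99 − $389.76 = $2,400.23
City income tax: $2,400.23 × 0.0364 = $87.37
State withholding: $2,400.23 × 0.09 = $216.02
OASDI: $2,789.99 × 0.06 = $167.40
State unemployment insurance (employee share): $2,789.99 × 0.005 = $13.95
Medicare tax: $2,789.99 × 0.011 = $30.69
Parking fee: $159.78
Roth 401(k) contribution: $198.72
Total deductions = $192.23 + $197.53 + $87.37 + $216.02 + $167.40 + $13.95 + $30.69 + $159.78 + $198.72 = $1,263.69
Net pay = $2,789.99 − $1,263.69 = $1,526.30

$1,526.30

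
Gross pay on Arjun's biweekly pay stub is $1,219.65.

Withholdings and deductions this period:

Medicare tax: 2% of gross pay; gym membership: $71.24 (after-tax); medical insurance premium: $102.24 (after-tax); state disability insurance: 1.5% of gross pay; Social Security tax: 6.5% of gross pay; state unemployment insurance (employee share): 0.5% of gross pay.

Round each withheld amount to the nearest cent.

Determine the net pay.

Social Security tax: $1,219.65 × 0.065 = $79.28
State disability insurance: $1,219.65 × 0.015 = $18.29
State unemployment insurance (employee share): $1,219.65 × 0.005 = $6.10
Medicare tax: $1,219.65 × 0.02 = $24.39
Gym membership: $71.24
Medical insurance premium: $102.24
Total deductions = $79.28 + $18.29 + $6.10 + $24.39 + $71.24 + $102.24 = $301.54
Net pay = $1,219.65 − $301.54 = $918.11

$918.11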